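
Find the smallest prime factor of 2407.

2407 is odd.
Digit sum 13, not divisible by 3.
Ends in 7: not divisible by 5.
7: 2407 = 7·343 + 6
11: 2407 = 11·218 + 9
13: 2407 = 13·185 + 2
17: 2407 = 17·141 + 10
19: 2407 = 19·126 + 13
23: 2407 = 23·104 + 15
29: 2407 = 29·83

29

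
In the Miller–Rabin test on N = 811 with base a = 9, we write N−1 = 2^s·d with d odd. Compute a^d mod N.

811 − 1 = 810 = 2^1 · 405, so d = 405.
9^1 ≡ 9 (mod 811)
9^2 ≡ 9^2 = 81 ≡ 81 (mod 811)
9^4 ≡ 81^2 = 6561 ≡ 73 (mod 811)
9^8 ≡ 73^2 = 5329 ≡ 463 (mod 811)
9^16 ≡ 463^2 = 214369 ≡ 265 (mod 811)
9^32 ≡ 265^2 = 70225 ≡ 479 (mod 811)
9^64 ≡ 479^2 = 229441 ≡ 739 (mod 811)
9^128 ≡ 739^2 = 546121 ≡ 318 (mod 811)
9^256 ≡ 318^2 = 101124 ≡ 560 (mod 811)
405 = 256 + 128 + 16 + 4 + 1 in binary powers of 2.
So 9^405 ≡ 560 · 318 · 265 · 73 · 9 ≡ 1 (mod 811).
Since 9^d ≡ 1 (mod 811), base 9 does not prove 811 composite.

1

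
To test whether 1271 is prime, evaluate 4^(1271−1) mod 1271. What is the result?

1

4^1 ≡ 4 (mod 1271)
4^2 ≡ 4^2 = 16 ≡ 16 (mod 1271)
4^4 ≡ 16^2 = 256 ≡ 256 (mod 1271)
4^8 ≡ 256^2 = 65536 ≡ 715 (mod 1271)
4^16 ≡ 715^2 = 511225 ≡ 283 (mod 1271)
4^32 ≡ 283^2 = 80089 ≡ 16 (mod 1271)
4^64 ≡ 16^2 = 256 ≡ 256 (mod 1271)
4^128 ≡ 256^2 = 65536 ≡ 715 (mod 1271)
4^256 ≡ 715^2 = 511225 ≡ 283 (mod 1271)
4^512 ≡ 283^2 = 80089 ≡ 16 (mod 1271)
4^1024 ≡ 16^2 = 256 ≡ 256 (mod 1271)
1270 = 1024 + 128 + 64 + 32 + 16 + 4 + 2 in binary powers of 2.
So 4^1270 ≡ 256 · 715 · 256 · 16 · 283 · 256 · 16 ≡ 1 (mod 1271).
Since the result is 1, base 4 gives no evidence that 1271 is composite.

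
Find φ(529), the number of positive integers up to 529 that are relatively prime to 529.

Factor: 529 = 23^2.
φ(529) = 23^1·(23−1) = 506.

506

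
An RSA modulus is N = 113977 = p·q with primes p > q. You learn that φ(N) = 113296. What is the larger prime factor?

φ(n) = (p−1)(q−1) = n − (p+q) + 1, so p + q = 113977 − 113296 + 1 = 682.
p and q are the roots of t² − 682t + 113977 = 0.
Discriminant: 682² − 4·113977 = 465124 − 455908 = 9216; √9216 = 96.
q = (682 − 96)/2 = 293, p = (682 + 96)/2 = 389.
Check: 293 · 389 = 113977.

389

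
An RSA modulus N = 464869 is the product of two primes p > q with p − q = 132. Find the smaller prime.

619

Since p = q + 132, we have 464869 = q(q + 132), so q² + 132q − 464869 = 0.
Discriminant: 132² + 4·464869 = 17424 + 1859476 = 1876900; √1876900 = 1370.
q = (−132 + 1370)/2 = 619, and p = q + 132 = 751.
Check: 619 · 751 = 464869.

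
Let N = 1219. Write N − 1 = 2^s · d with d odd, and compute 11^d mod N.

1219 − 1 = 1218 = 2^1 · 609, so d = 609.
11^1 ≡ 11 (mod 1219)
11^2 ≡ 11^2 = 121 ≡ 121 (mod 1219)
11^4 ≡ 121^2 = 14641 ≡ 13 (mod 1219)
11^8 ≡ 13^2 = 169 ≡ 169 (mod 1219)
11^16 ≡ 169^2 = 28561 ≡ 524 (mod 1219)
11^32 ≡ 524^2 = 274576 ≡ 301 (mod 1219)
11^64 ≡ 301^2 = 90601 ≡ 395 (mod 1219)
11^128 ≡ 395^2 = 156025 ≡ 1212 (mod 1219)
11^256 ≡ 1212^2 = 1468944 ≡ 49 (mod 1219)
11^512 ≡ 49^2 = 2401 ≡ 1182 (mod 1219)
609 = 512 + 64 + 32 + 1 in binary powers of 2.
So 11^609 ≡ 1182 · 395 · 301 · 11 ≡ 378 (mod 1219).
Squaring chain: 378; never reaches −1, so base 11 is a Miller–Rabin witness that 1219 is composite.

378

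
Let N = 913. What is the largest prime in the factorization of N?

83

913 = 11 · 83
83 is prime.
So 913 = 11 · 83; the largest prime factor is 83.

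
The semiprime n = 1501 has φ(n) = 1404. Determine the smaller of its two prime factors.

φ(n) = (p−1)(q−1) = n − (p+q) + 1, so p + q = 1501 − 1404 + 1 = 98.
p and q are the roots of t² − 98t + 1501 = 0.
Discriminant: 98² − 4·1501 = 9604 − 6004 = 3600; √3600 = 60.
q = (98 − 60)/2 = 19, p = (98 + 60)/2 = 79.
Check: 19 · 79 = 1501.

19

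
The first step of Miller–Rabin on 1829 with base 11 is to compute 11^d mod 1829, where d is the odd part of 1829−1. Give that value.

974

1829 − 1 = 1828 = 2^2 · 457, so d = 457.
11^1 ≡ 11 (mod 1829)
11^2 ≡ 11^2 = 121 ≡ 121 (mod 1829)
11^4 ≡ 121^2 = 14641 ≡ 9 (mod 1829)
11^8 ≡ 9^2 = 81 ≡ 81 (mod 1829)
11^16 ≡ 81^2 = 6561 ≡ 1074 (mod 1829)
11^32 ≡ 1074^2 = 1153476 ≡ 1206 (mod 1829)
11^64 ≡ 1206^2 = 1454436 ≡ 381 (mod 1829)
11^128 ≡ 381^2 = 145161 ≡ 670 (mod 1829)
11^256 ≡ 670^2 = 448900 ≡ 795 (mod 1829)
457 = 256 + 128 + 64 + 8 + 1 in binary powers of 2.
So 11^457 ≡ 795 · 670 · 381 · 81 · 11 ≡ 974 (mod 1829).
Squaring chain: 974 → 1254; never reaches −1, so base 11 is a Miller–Rabin witness that 1829 is composite.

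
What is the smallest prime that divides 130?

2

130 is even: 2 divides it.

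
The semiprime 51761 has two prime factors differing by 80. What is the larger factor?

Since p = q + 80, we have 51761 = q(q + 80), so q² + 80q − 51761 = 0.
Discriminant: 80² + 4·51761 = 6400 + 207044 = 213444; √213444 = 462.
q = (−80 + 462)/2 = 191, and p = q + 80 = 271.
Check: 191 · 271 = 51761.

271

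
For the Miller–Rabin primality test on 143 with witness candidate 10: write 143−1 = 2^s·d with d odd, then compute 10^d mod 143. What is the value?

43

143 − 1 = 142 = 2^1 · 71, so d = 71.
10^1 ≡ 10 (mod 143)
10^2 ≡ 10^2 = 100 ≡ 100 (mod 143)
10^4 ≡ 100^2 = 10000 ≡ 133 (mod 143)
10^8 ≡ 133^2 = 17689 ≡ 100 (mod 143)
10^16 ≡ 100^2 = 10000 ≡ 133 (mod 143)
10^32 ≡ 133^2 = 17689 ≡ 100 (mod 143)
10^64 ≡ 100^2 = 10000 ≡ 133 (mod 143)
71 = 64 + 4 + 2 + 1 in binary powers of 2.
So 10^71 ≡ 133 · 133 · 100 · 10 ≡ 43 (mod 143).
Squaring chain: 43; never reaches −1, so base 10 is a Miller–Rabin witness that 143 is composite.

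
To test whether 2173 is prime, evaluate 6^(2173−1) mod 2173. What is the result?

6^1 ≡ 6 (mod 2173)
6^2 ≡ 6^2 = 36 ≡ 36 (mod 2173)
6^4 ≡ 36^2 = 1296 ≡ 1296 (mod 2173)
6^8 ≡ 1296^2 = 1679616 ≡ 2060 (mod 2173)
6^16 ≡ 2060^2 = 4243600 ≡ 1904 (mod 2173)
6^32 ≡ 1904^2 = 3625216 ≡ 652 (mod 2173)
6^64 ≡ 652^2 = 425104 ≡ 1369 (mod 2173)
6^128 ≡ 1369^2 = 1874161 ≡ 1035 (mod 2173)
6^256 ≡ 1035^2 = 1071225 ≡ 2109 (mod 2173)
6^512 ≡ 2109^2 = 4447881 ≡ 1923 (mod 2173)
6^1024 ≡ 1923^2 = 3697929 ≡ 1656 (mod 2173)
6^2048 ≡ 1656^2 = 2742336 ≡ 10 (mod 2173)
2172 = 2048 + 64 + 32 + 16 + 8 + 4 in binary powers of 2.
So 6^2172 ≡ 10 · 1369 · 652 · 1904 · 2060 · 1296 ≡ 1849 (mod 2173).
Since 1849 ≠ 1, base 6 is a Fermat witness: 2173 is composite.

1849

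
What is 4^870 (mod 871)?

14

4^1 ≡ 4 (mod 871)
4^2 ≡ 4^2 = 16 ≡ 16 (mod 871)
4^4 ≡ 16^2 = 256 ≡ 256 (mod 871)
4^8 ≡ 256^2 = 65536 ≡ 211 (mod 871)
4^16 ≡ 211^2 = 44521 ≡ 100 (mod 871)
4^32 ≡ 100^2 = 10000 ≡ 419 (mod 871)
4^64 ≡ 419^2 = 175561 ≡ 490 (mod 871)
4^128 ≡ 490^2 = 240100 ≡ 575 (mod 871)
4^256 ≡ 575^2 = 330625 ≡ 516 (mod 871)
4^512 ≡ 516^2 = 266256 ≡ 601 (mod 871)
870 = 512 + 256 + 64 + 32 + 4 + 2 in binary powers of 2.
So 4^870 ≡ 601 · 516 · 490 · 419 · 256 · 16 ≡ 14 (mod 871).
Since 14 ≠ 1, base 4 is a Fermat witness: 871 is composite.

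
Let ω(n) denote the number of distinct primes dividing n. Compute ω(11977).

3

11977 = 7 · 1711
1711 = 29 · 59
11977 = 7 · 29 · 59, which has 3 distinct prime factors.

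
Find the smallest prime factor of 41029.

89

41029 is odd.
Digit sum 16, not divisible by 3.
Ends in 9: not divisible by 5.
7: 41029 = 7·5861 + 2
11: 41029 = 11·3729 + 10
13: 41029 = 13·3156 + 1
17: 41029 = 17·2413 + 8
19: 41029 = 19·2159 + 8
23: 41029 = 23·1783 + 20
29: 41029 = 29·1414 + 23
31: 41029 = 31·1323 + 16
37: 41029 = 37·1108 + 33
41: 41029 = 41·1000 + 29
43: 41029 = 43·954 + 7
47: 41029 = 47·872 + 45
53: 41029 = 53·774 + 7
59: 41029 = 59·695 + 24
61: 41029 = 61·672 + 37
67: 41029 = 67·612 + 25
71: 41029 = 71·577 + 62
73: 41029 = 73·562 + 3
79: 41029 = 79·519 + 28
83: 41029 = 83·494 + 27
89: 41029 = 89·461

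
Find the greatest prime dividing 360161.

360161 = 47 · 7663
7663 = 79 · 97
97 is prime.
So 360161 = 47 · 79 · 97; the largest prime factor is 97.

97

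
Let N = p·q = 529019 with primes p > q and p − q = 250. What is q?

613

Since p = q + 250, we have 529019 = q(q + 250), so q² + 250q − 529019 = 0.
Discriminant: 250² + 4·529019 = 62500 + 2116076 = 2178576; √2178576 = 1476.
q = (−250 + 1476)/2 = 613, and p = q + 250 = 863.
Check: 613 · 863 = 529019.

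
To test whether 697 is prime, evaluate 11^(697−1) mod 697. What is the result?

11^1 ≡ 11 (mod 697)
11^2 ≡ 11^2 = 121 ≡ 121 (mod 697)
11^4 ≡ 121^2 = 14641 ≡ 4 (mod 697)
11^8 ≡ 4^2 = 16 ≡ 16 (mod 697)
11^16 ≡ 16^2 = 256 ≡ 256 (mod 697)
11^32 ≡ 256^2 = 65536 ≡ 18 (mod 697)
11^64 ≡ 18^2 = 324 ≡ 324 (mod 697)
11^128 ≡ 324^2 = 104976 ≡ 426 (mod 697)
11^256 ≡ 426^2 = 181476 ≡ 256 (mod 697)
11^512 ≡ 256^2 = 65536 ≡ 18 (mod 697)
696 = 512 + 128 + 32 + 16 + 8 in binary powers of 2.
So 11^696 ≡ 18 · 426 · 18 · 256 · 16 ≡ 543 (mod 697).
Since 543 ≠ 1, base 11 is a Fermat witness: 697 is composite.

543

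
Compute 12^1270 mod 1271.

12^1 ≡ 12 (mod 1271)
12^2 ≡ 12^2 = 144 ≡ 144 (mod 1271)
12^4 ≡ 144^2 = 20736 ≡ 400 (mod 1271)
12^8 ≡ 400^2 = 160000 ≡ 1125 (mod 1271)
12^16 ≡ 1125^2 = 1265625 ≡ 980 (mod 1271)
12^32 ≡ 980^2 = 960400 ≡ 795 (mod 1271)
12^64 ≡ 795^2 = 632025 ≡ 338 (mod 1271)
12^128 ≡ 338^2 = 114244 ≡ 1125 (mod 1271)
12^256 ≡ 1125^2 = 1265625 ≡ 980 (mod 1271)
12^512 ≡ 980^2 = 960400 ≡ 795 (mod 1271)
12^1024 ≡ 795^2 = 632025 ≡ 338 (mod 1271)
1270 = 1024 + 128 + 64 + 32 + 16 + 4 + 2 in binary powers of 2.
So 12^1270 ≡ 338 · 1125 · 338 · 795 · 980 · 400 · 144 ≡ 893 (mod 1271).
Since 893 ≠ 1, base 12 is a Fermat witness: 1271 is composite.

893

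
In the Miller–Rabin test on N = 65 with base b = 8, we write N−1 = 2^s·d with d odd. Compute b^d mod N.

65 − 1 = 64 = 2^6 · 1, so d = 1.
8^1 ≡ 8 (mod 65)
1 = 1 in binary powers of 2.
So 8^1 ≡ 8 ≡ 8 (mod 65).
Squaring chain: 8 → 64 → 1 → 1 → 1 → 1; reaches −1, so base 8 does not prove 65 composite.

8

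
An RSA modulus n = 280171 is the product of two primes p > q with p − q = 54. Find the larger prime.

Since p = q + 54, we have 280171 = q(q + 54), so q² + 54q − 280171 = 0.
Discriminant: 54² + 4·280171 = 2916 + 1120684 = 1123600; √1123600 = 1060.
q = (−54 + 1060)/2 = 503, and p = q + 54 = 557.
Check: 503 · 557 = 280171.

557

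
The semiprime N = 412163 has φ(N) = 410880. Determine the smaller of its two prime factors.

φ(n) = (p−1)(q−1) = n − (p+q) + 1, so p + q = 412163 − 410880 + 1 = 1284.
p and q are the roots of t² − 1284t + 412163 = 0.
Discriminant: 1284² − 4·412163 = 1648656 − 1648652 = 4; √4 = 2.
q = (1284 − 2)/2 = 641, p = (1284 + 2)/2 = 643.
Check: 641 · 643 = 412163.

641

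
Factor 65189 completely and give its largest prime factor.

73

65189 = 19 · 3431
3431 = 47 · 73
73 is prime.
So 65189 = 19 · 47 · 73; the largest prime factor is 73.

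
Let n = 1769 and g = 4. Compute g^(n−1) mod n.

4^1 ≡ 4 (mod 1769)
4^2 ≡ 4^2 = 16 ≡ 16 (mod 1769)
4^4 ≡ 16^2 = 256 ≡ 256 (mod 1769)
4^8 ≡ 256^2 = 65536 ≡ 83 (mod 1769)
4^16 ≡ 83^2 = 6889 ≡ 1582 (mod 1769)
4^32 ≡ 1582^2 = 2502724 ≡ 1358 (mod 1769)
4^64 ≡ 1358^2 = 1844164 ≡ 866 (mod 1769)
4^128 ≡ 866^2 = 749956 ≡ 1669 (mod 1769)
4^256 ≡ 1669^2 = 2785561 ≡ 1155 (mod 1769)
4^512 ≡ 1155^2 = 1334025 ≡ 199 (mod 1769)
4^1024 ≡ 199^2 = 39601 ≡ 683 (mod 1769)
1768 = 1024 + 512 + 128 + 64 + 32 + 8 in binary powers of 2.
So 4^1768 ≡ 683 · 199 · 1669 · 866 · 1358 · 83 ≡ 1445 (mod 1769).
Since 1445 ≠ 1, base 4 is a Fermat witness: 1769 is composite.

1445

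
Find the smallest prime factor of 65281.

65281 is odd.
Digit sum 22, not divisible by 3.
Ends in 1: not divisible by 5.
7: 65281 = 7·9325 + 6
11: 65281 = 11·5934 + 7
13: 65281 = 13·5021 + 8
17: 65281 = 17·3840 + 1
19: 65281 = 19·3435 + 16
23: 65281 = 23·2838 + 7
29: 65281 = 29·2251 + 2
31: 65281 = 31·2105 + 26
37: 65281 = 37·1764 + 13
41: 65281 = 41·1592 + 9
43: 65281 = 43·1518 + 7
47: 65281 = 47·1388 + 45
53: 65281 = 53·1231 + 38
59: 65281 = 59·1106 + 27
61: 65281 = 61·1070 + 11
67: 65281 = 67·974 + 23
71: 65281 = 71·919 + 32
73: 65281 = 73·894 + 19
79: 65281 = 79·826 + 27
83: 65281 = 83·786 + 43
89: 65281 = 89·733 + 44
97: 65281 = 97·673

97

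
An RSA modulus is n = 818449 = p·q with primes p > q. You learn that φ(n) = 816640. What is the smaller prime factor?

881

φ(n) = (p−1)(q−1) = n − (p+q) + 1, so p + q = 818449 − 816640 + 1 = 1810.
p and q are the roots of t² − 1810t + 818449 = 0.
Discriminant: 1810² − 4·818449 = 3276100 − 3273796 = 2304; √2304 = 48.
q = (1810 − 48)/2 = 881, p = (1810 + 48)/2 = 929.
Check: 881 · 929 = 818449.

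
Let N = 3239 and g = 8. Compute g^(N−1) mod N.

640

8^1 ≡ 8 (mod 3239)
8^2 ≡ 8^2 = 64 ≡ 64 (mod 3239)
8^4 ≡ 64^2 = 4096 ≡ 857 (mod 3239)
8^8 ≡ 857^2 = 734449 ≡ 2435 (mod 3239)
8^16 ≡ 2435^2 = 5929225 ≡ 1855 (mod 3239)
8^32 ≡ 1855^2 = 3441025 ≡ 1207 (mod 3239)
8^64 ≡ 1207^2 = 1456849 ≡ 2538 (mod 3239)
8^128 ≡ 2538^2 = 6441444 ≡ 2312 (mod 3239)
8^256 ≡ 2312^2 = 5345344 ≡ 994 (mod 3239)
8^512 ≡ 994^2 = 988036 ≡ 141 (mod 3239)
8^1024 ≡ 141^2 = 19881 ≡ 447 (mod 3239)
8^2048 ≡ 447^2 = 199809 ≡ 2230 (mod 3239)
3238 = 2048 + 1024 + 128 + 32 + 4 + 2 in binary powers of 2.
So 8^3238 ≡ 2230 · 447 · 2312 · 1207 · 857 · 64 ≡ 640 (mod 3239).
Since 640 ≠ 1, base 8 is a Fermat witness: 3239 is composite.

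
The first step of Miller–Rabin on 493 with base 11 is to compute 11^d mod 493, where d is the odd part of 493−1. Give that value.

493 − 1 = 492 = 2^2 · 123, so d = 123.
11^1 ≡ 11 (mod 493)
11^2 ≡ 11^2 = 121 ≡ 121 (mod 493)
11^4 ≡ 121^2 = 14641 ≡ 344 (mod 493)
11^8 ≡ 344^2 = 118336 ≡ 16 (mod 493)
11^16 ≡ 16^2 = 256 ≡ 256 (mod 493)
11^32 ≡ 256^2 = 65536 ≡ 460 (mod 493)
11^64 ≡ 460^2 = 211600 ≡ 103 (mod 493)
123 = 64 + 32 + 16 + 8 + 2 + 1 in binary powers of 2.
So 11^123 ≡ 103 · 460 · 256 · 16 · 121 · 11 ≡ 97 (mod 493).
Squaring chain: 97 → 42; never reaches −1, so base 11 is a Miller–Rabin witness that 493 is composite.

97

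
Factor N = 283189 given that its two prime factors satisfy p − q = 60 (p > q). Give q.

Since p = q + 60, we have 283189 = q(q + 60), so q² + 60q − 283189 = 0.
Discriminant: 60² + 4·283189 = 3600 + 1132756 = 1136356; √1136356 = 1066.
q = (−60 + 1066)/2 = 503, and p = q + 60 = 563.
Check: 503 · 563 = 283189.

503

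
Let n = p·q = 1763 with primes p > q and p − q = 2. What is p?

43

Since p = q + 2, we have 1763 = q(q + 2), so q² + 2q − 1763 = 0.
Discriminant: 2² + 4·1763 = 4 + 7052 = 7056; √7056 = 84.
q = (−2 + 84)/2 = 41, and p = q + 2 = 43.
Check: 41 · 43 = 1763.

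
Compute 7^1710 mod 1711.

194

7^1 ≡ 7 (mod 1711)
7^2 ≡ 7^2 = 49 ≡ 49 (mod 1711)
7^4 ≡ 49^2 = 2401 ≡ 690 (mod 1711)
7^8 ≡ 690^2 = 476100 ≡ 442 (mod 1711)
7^16 ≡ 442^2 = 195364 ≡ 310 (mod 1711)
7^32 ≡ 310^2 = 96100 ≡ 284 (mod 1711)
7^64 ≡ 284^2 = 80656 ≡ 239 (mod 1711)
7^128 ≡ 239^2 = 57121 ≡ 658 (mod 1711)
7^256 ≡ 658^2 = 432964 ≡ 81 (mod 1711)
7^512 ≡ 81^2 = 6561 ≡ 1428 (mod 1711)
7^1024 ≡ 1428^2 = 2039184 ≡ 1383 (mod 1711)
1710 = 1024 + 512 + 128 + 32 + 8 + 4 + 2 in binary powers of 2.
So 7^1710 ≡ 1383 · 1428 · 658 · 284 · 442 · 690 · 49 ≡ 194 (mod 1711).
Since 194 ≠ 1, base 7 is a Fermat witness: 1711 is composite.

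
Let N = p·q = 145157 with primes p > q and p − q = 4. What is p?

Since p = q + 4, we have 145157 = q(q + 4), so q² + 4q − 145157 = 0.
Discriminant: 4² + 4·145157 = 16 + 580628 = 580644; √580644 = 762.
q = (−4 + 762)/2 = 379, and p = q + 4 = 383.
Check: 379 · 383 = 145157.

383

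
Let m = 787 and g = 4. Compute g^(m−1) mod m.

4^1 ≡ 4 (mod 787)
4^2 ≡ 4^2 = 16 ≡ 16 (mod 787)
4^4 ≡ 16^2 = 256 ≡ 256 (mod 787)
4^8 ≡ 256^2 = 65536 ≡ 215 (mod 787)
4^16 ≡ 215^2 = 46225 ≡ 579 (mod 787)
4^32 ≡ 579^2 = 335241 ≡ 766 (mod 787)
4^64 ≡ 766^2 = 586756 ≡ 441 (mod 787)
4^128 ≡ 441^2 = 194481 ≡ 92 (mod 787)
4^256 ≡ 92^2 = 8464 ≡ 594 (mod 787)
4^512 ≡ 594^2 = 352836 ≡ 260 (mod 787)
786 = 512 + 256 + 16 + 2 in binary powers of 2.
So 4^786 ≡ 260 · 594 · 579 · 16 ≡ 1 (mod 787).
Since the result is 1, base 4 gives no evidence that 787 is composite.

1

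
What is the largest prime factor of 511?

73

511 = 7 · 73
73 is prime.
So 511 = 7 · 73; the largest prime factor is 73.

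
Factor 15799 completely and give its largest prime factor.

15799 = 7 · 2257
2257 = 37 · 61
61 is prime.
So 15799 = 7 · 37 · 61; the largest prime factor is 61.

61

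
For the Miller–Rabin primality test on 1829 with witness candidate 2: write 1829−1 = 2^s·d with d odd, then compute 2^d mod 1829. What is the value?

655

1829 − 1 = 1828 = 2^2 · 457, so d = 457.
2^1 ≡ 2 (mod 1829)
2^2 ≡ 2^2 = 4 ≡ 4 (mod 1829)
2^4 ≡ 4^2 = 16 ≡ 16 (mod 1829)
2^8 ≡ 16^2 = 256 ≡ 256 (mod 1829)
2^16 ≡ 256^2 = 65536 ≡ 1521 (mod 1829)
2^32 ≡ 1521^2 = 2313441 ≡ 1585 (mod 1829)
2^64 ≡ 1585^2 = 2512225 ≡ 1008 (mod 1829)
2^128 ≡ 1008^2 = 1016064 ≡ 969 (mod 1829)
2^256 ≡ 969^2 = 938961 ≡ 684 (mod 1829)
457 = 256 + 128 + 64 + 8 + 1 in binary powers of 2.
So 2^457 ≡ 684 · 969 · 1008 · 256 · 2 ≡ 655 (mod 1829).
Squaring chain: 655 → 1039; never reaches −1, so base 2 is a Miller–Rabin witness that 1829 is composite.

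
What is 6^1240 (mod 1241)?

951

6^1 ≡ 6 (mod 1241)
6^2 ≡ 6^2 = 36 ≡ 36 (mod 1241)
6^4 ≡ 36^2 = 1296 ≡ 55 (mod 1241)
6^8 ≡ 55^2 = 3025 ≡ 543 (mod 1241)
6^16 ≡ 543^2 = 294849 ≡ 732 (mod 1241)
6^32 ≡ 732^2 = 535824 ≡ 953 (mod 1241)
6^64 ≡ 953^2 = 908209 ≡ 1038 (mod 1241)
6^128 ≡ 1038^2 = 1077444 ≡ 256 (mod 1241)
6^256 ≡ 256^2 = 65536 ≡ 1004 (mod 1241)
6^512 ≡ 1004^2 = 1008016 ≡ 324 (mod 1241)
6^1024 ≡ 324^2 = 104976 ≡ 732 (mod 1241)
1240 = 1024 + 128 + 64 + 16 + 8 in binary powers of 2.
So 6^1240 ≡ 732 · 256 · 1038 · 732 · 543 ≡ 951 (mod 1241).
Since 951 ≠ 1, base 6 is a Fermat witness: 1241 is composite.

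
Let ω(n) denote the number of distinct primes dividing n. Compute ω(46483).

3

46483 = 23 · 2021
2021 = 43 · 47
46483 = 23 · 43 · 47, which has 3 distinct prime factors.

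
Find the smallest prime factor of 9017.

9017 is odd.
Digit sum 17, not divisible by 3.
Ends in 7: not divisible by 5.
7: 9017 = 7·1288 + 1
11: 9017 = 11·819 + 8
13: 9017 = 13·693 + 8
17: 9017 = 17·530 + 7
19: 9017 = 19·474 + 11
23: 9017 = 23·392 + 1
29: 9017 = 29·310 + 27
31: 9017 = 31·290 + 27
37: 9017 = 37·243 + 26
41: 9017 = 41·219 + 38
43: 9017 = 43·209 + 30
47: 9017 = 47·191 + 40
53: 9017 = 53·170 + 7
59: 9017 = 59·152 + 49
61: 9017 = 61·147 + 50
67: 9017 = 67·134 + 39
71: 9017 = 71·127

71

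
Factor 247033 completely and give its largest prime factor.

247033 = 53 · 4661
4661 = 59 · 79
79 is prime.
So 247033 = 53 · 59 · 79; the largest prime factor is 79.

79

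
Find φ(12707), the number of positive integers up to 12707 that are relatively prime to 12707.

Factor: 12707 = 97 · 131.
φ(12707) = (97−1) · (131−1) = 96 · 130 = 12480.

12480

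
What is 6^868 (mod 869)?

840

6^1 ≡ 6 (mod 869)
6^2 ≡ 6^2 = 36 ≡ 36 (mod 869)
6^4 ≡ 36^2 = 1296 ≡ 427 (mod 869)
6^8 ≡ 427^2 = 182329 ≡ 708 (mod 869)
6^16 ≡ 708^2 = 501264 ≡ 720 (mod 869)
6^32 ≡ 720^2 = 518400 ≡ 476 (mod 869)
6^64 ≡ 476^2 = 226576 ≡ 636 (mod 869)
6^128 ≡ 636^2 = 404496 ≡ 411 (mod 869)
6^256 ≡ 411^2 = 168921 ≡ 335 (mod 869)
6^512 ≡ 335^2 = 112225 ≡ 124 (mod 869)
868 = 512 + 256 + 64 + 32 + 4 in binary powers of 2.
So 6^868 ≡ 124 · 335 · 636 · 476 · 427 ≡ 840 (mod 869).
Since 840 ≠ 1, base 6 is a Fermat witness: 869 is composite.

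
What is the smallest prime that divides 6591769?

6591769 is odd.
Digit sum 43, not divisible by 3.
Ends in 9: not divisible by 5.
7: 6591769 = 7·941681 + 2
11: 6591769 = 11·599251 + 8
13: 6591769 = 13·507059 + 2
17: 6591769 = 17·387751 + 2
19: 6591769 = 19·346935 + 4
23: 6591769 = 23·286598 + 15
29: 6591769 = 29·227302 + 11
31: 6591769 = 31·212637 + 22
37: 6591769 = 37·178155 + 34
41: 6591769 = 41·160774 + 35
43: 6591769 = 43·153296 + 41
47: 6591769 = 47·140250 + 19
53: 6591769 = 53·124373

53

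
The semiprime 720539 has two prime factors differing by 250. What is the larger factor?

983

Since p = q + 250, we have 720539 = q(q + 250), so q² + 250q − 720539 = 0.
Discriminant: 250² + 4·720539 = 62500 + 2882156 = 2944656; √2944656 = 1716.
q = (−250 + 1716)/2 = 733, and p = q + 250 = 983.
Check: 733 · 983 = 720539.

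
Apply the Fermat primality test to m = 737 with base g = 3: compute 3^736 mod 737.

223

3^1 ≡ 3 (mod 737)
3^2 ≡ 3^2 = 9 ≡ 9 (mod 737)
3^4 ≡ 9^2 = 81 ≡ 81 (mod 737)
3^8 ≡ 81^2 = 6561 ≡ 665 (mod 737)
3^16 ≡ 665^2 = 442225 ≡ 25 (mod 737)
3^32 ≡ 25^2 = 625 ≡ 625 (mod 737)
3^64 ≡ 625^2 = 390625 ≡ 15 (mod 737)
3^128 ≡ 15^2 = 225 ≡ 225 (mod 737)
3^256 ≡ 225^2 = 50625 ≡ 509 (mod 737)
3^512 ≡ 509^2 = 259081 ≡ 394 (mod 737)
736 = 512 + 128 + 64 + 32 in binary powers of 2.
So 3^736 ≡ 394 · 225 · 15 · 625 ≡ 223 (mod 737).
Since 223 ≠ 1, base 3 is a Fermat witness: 737 is composite.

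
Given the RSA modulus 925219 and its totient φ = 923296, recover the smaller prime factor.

947

φ(n) = (p−1)(q−1) = n − (p+q) + 1, so p + q = 925219 − 923296 + 1 = 1924.
p and q are the roots of t² − 1924t + 925219 = 0.
Discriminant: 1924² − 4·925219 = 3701776 − 3700876 = 900; √900 = 30.
q = (1924 − 30)/2 = 947, p = (1924 + 30)/2 = 977.
Check: 947 · 977 = 925219.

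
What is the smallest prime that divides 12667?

53

12667 is odd.
Digit sum 22, not divisible by 3.
Ends in 7: not divisible by 5.
7: 12667 = 7·1809 + 4
11: 12667 = 11·1151 + 6
13: 12667 = 13·974 + 5
17: 12667 = 17·745 + 2
19: 12667 = 19·666 + 13
23: 12667 = 23·550 + 17
29: 12667 = 29·436 + 23
31: 12667 = 31·408 + 19
37: 12667 = 37·342 + 13
41: 12667 = 41·308 + 39
43: 12667 = 43·294 + 25
47: 12667 = 47·269 + 24
53: 12667 = 53·239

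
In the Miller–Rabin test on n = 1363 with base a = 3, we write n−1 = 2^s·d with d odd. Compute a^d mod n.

1363 − 1 = 1362 = 2^1 · 681, so d = 681.
3^1 ≡ 3 (mod 1363)
3^2 ≡ 3^2 = 9 ≡ 9 (mod 1363)
3^4 ≡ 9^2 = 81 ≡ 81 (mod 1363)
3^8 ≡ 81^2 = 6561 ≡ 1109 (mod 1363)
3^16 ≡ 1109^2 = 1229881 ≡ 455 (mod 1363)
3^32 ≡ 455^2 = 207025 ≡ 1212 (mod 1363)
3^64 ≡ 1212^2 = 1468944 ≡ 993 (mod 1363)
3^128 ≡ 993^2 = 986049 ≡ 600 (mod 1363)
3^256 ≡ 600^2 = 360000 ≡ 168 (mod 1363)
3^512 ≡ 168^2 = 28224 ≡ 964 (mod 1363)
681 = 512 + 128 + 32 + 8 + 1 in binary powers of 2.
So 3^681 ≡ 964 · 600 · 1212 · 1109 · 3 ≡ 108 (mod 1363).
Squaring chain: 108; never reaches −1, so base 3 is a Miller–Rabin witness that 1363 is composite.

108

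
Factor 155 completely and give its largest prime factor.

31

155 = 5 · 31
31 is prime.
So 155 = 5 · 31; the largest prime factor is 31.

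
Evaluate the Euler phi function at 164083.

Factor: 164083 = 31 · 67 · 79.
φ(164083) = (31−1) · (67−1) · (79−1) = 30 · 66 · 78 = 154440.

154440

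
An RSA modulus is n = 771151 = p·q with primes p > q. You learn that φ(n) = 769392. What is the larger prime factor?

φ(n) = (p−1)(q−1) = n − (p+q) + 1, so p + q = 771151 − 769392 + 1 = 1760.
p and q are the roots of t² − 1760t + 771151 = 0.
Discriminant: 1760² − 4·771151 = 3097600 − 3084604 = 12996; √12996 = 114.
q = (1760 − 114)/2 = 823, p = (1760 + 114)/2 = 937.
Check: 823 · 937 = 771151.

937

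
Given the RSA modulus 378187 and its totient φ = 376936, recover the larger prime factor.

743

φ(n) = (p−1)(q−1) = n − (p+q) + 1, so p + q = 378187 − 376936 + 1 = 1252.
p and q are the roots of t² − 1252t + 378187 = 0.
Discriminant: 1252² − 4·378187 = 1567504 − 1512748 = 54756; √54756 = 234.
q = (1252 − 234)/2 = 509, p = (1252 + 234)/2 = 743.
Check: 509 · 743 = 378187.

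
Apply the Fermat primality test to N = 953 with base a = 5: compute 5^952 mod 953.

1

5^1 ≡ 5 (mod 953)
5^2 ≡ 5^2 = 25 ≡ 25 (mod 953)
5^4 ≡ 25^2 = 625 ≡ 625 (mod 953)
5^8 ≡ 625^2 = 390625 ≡ 848 (mod 953)
5^16 ≡ 848^2 = 719104 ≡ 542 (mod 953)
5^32 ≡ 542^2 = 293764 ≡ 240 (mod 953)
5^64 ≡ 240^2 = 57600 ≡ 420 (mod 953)
5^128 ≡ 420^2 = 176400 ≡ 95 (mod 953)
5^256 ≡ 95^2 = 9025 ≡ 448 (mod 953)
5^512 ≡ 448^2 = 200704 ≡ 574 (mod 953)
952 = 512 + 256 + 128 + 32 + 16 + 8 in binary powers of 2.
So 5^952 ≡ 574 · 448 · 95 · 240 · 542 · 848 ≡ 1 (mod 953).
Since the result is 1, base 5 gives no evidence that 953 is composite.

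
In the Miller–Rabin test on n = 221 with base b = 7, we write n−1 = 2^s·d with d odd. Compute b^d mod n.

221 − 1 = 220 = 2^2 · 55, so d = 55.
7^1 ≡ 7 (mod 221)
7^2 ≡ 7^2 = 49 ≡ 49 (mod 221)
7^4 ≡ 49^2 = 2401 ≡ 191 (mod 221)
7^8 ≡ 191^2 = 36481 ≡ 16 (mod 221)
7^16 ≡ 16^2 = 256 ≡ 35 (mod 221)
7^32 ≡ 35^2 = 1225 ≡ 120 (mod 221)
55 = 32 + 16 + 4 + 2 + 1 in binary powers of 2.
So 7^55 ≡ 120 · 35 · 191 · 49 · 7 ≡ 97 (mod 221).
Squaring chain: 97 → 127; never reaches −1, so base 7 is a Miller–Rabin witness that 221 is composite.

97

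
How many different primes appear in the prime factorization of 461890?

461890 = 2 · 230945
230945 = 5 · 46189
46189 = 11 · 4199
4199 = 13 · 323
323 = 17 · 19
461890 = 2 · 5 · 11 · 13 · 17 · 19, which has 6 distinct prime factors.

6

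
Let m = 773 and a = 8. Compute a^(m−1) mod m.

8^1 ≡ 8 (mod 773)
8^2 ≡ 8^2 = 64 ≡ 64 (mod 773)
8^4 ≡ 64^2 = 4096 ≡ 231 (mod 773)
8^8 ≡ 231^2 = 53361 ≡ 24 (mod 773)
8^16 ≡ 24^2 = 576 ≡ 576 (mod 773)
8^32 ≡ 576^2 = 331776 ≡ 159 (mod 773)
8^64 ≡ 159^2 = 25281 ≡ 545 (mod 773)
8^128 ≡ 545^2 = 297025 ≡ 193 (mod 773)
8^256 ≡ 193^2 = 37249 ≡ 145 (mod 773)
8^512 ≡ 145^2 = 21025 ≡ 154 (mod 773)
772 = 512 + 256 + 4 in binary powers of 2.
So 8^772 ≡ 154 · 145 · 231 ≡ 1 (mod 773).
Since the result is 1, base 8 gives no evidence that 773 is composite.

1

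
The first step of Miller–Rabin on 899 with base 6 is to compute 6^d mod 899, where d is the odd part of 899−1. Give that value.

615

899 − 1 = 898 = 2^1 · 449, so d = 449.
6^1 ≡ 6 (mod 899)
6^2 ≡ 6^2 = 36 ≡ 36 (mod 899)
6^4 ≡ 36^2 = 1296 ≡ 397 (mod 899)
6^8 ≡ 397^2 = 157609 ≡ 284 (mod 899)
6^16 ≡ 284^2 = 80656 ≡ 645 (mod 899)
6^32 ≡ 645^2 = 416025 ≡ 687 (mod 899)
6^64 ≡ 687^2 = 471969 ≡ 893 (mod 899)
6^128 ≡ 893^2 = 797449 ≡ 36 (mod 899)
6^256 ≡ 36^2 = 1296 ≡ 397 (mod 899)
449 = 256 + 128 + 64 + 1 in binary powers of 2.
So 6^449 ≡ 397 · 36 · 893 · 6 ≡ 615 (mod 899).
Squaring chain: 615; never reaches −1, so base 6 is a Miller–Rabin witness that 899 is composite.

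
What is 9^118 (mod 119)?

9^1 ≡ 9 (mod 119)
9^2 ≡ 9^2 = 81 ≡ 81 (mod 119)
9^4 ≡ 81^2 = 6561 ≡ 16 (mod 119)
9^8 ≡ 16^2 = 256 ≡ 18 (mod 119)
9^16 ≡ 18^2 = 324 ≡ 86 (mod 119)
9^32 ≡ 86^2 = 7396 ≡ 18 (mod 119)
9^64 ≡ 18^2 = 324 ≡ 86 (mod 119)
118 = 64 + 32 + 16 + 4 + 2 in binary powers of 2.
So 9^118 ≡ 86 · 18 · 86 · 16 · 81 ≡ 72 (mod 119).
Since 72 ≠ 1, base 9 is a Fermat witness: 119 is composite.

72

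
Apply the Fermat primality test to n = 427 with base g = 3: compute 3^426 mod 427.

3^1 ≡ 3 (mod 427)
3^2 ≡ 3^2 = 9 ≡ 9 (mod 427)
3^4 ≡ 9^2 = 81 ≡ 81 (mod 427)
3^8 ≡ 81^2 = 6561 ≡ 156 (mod 427)
3^16 ≡ 156^2 = 24336 ≡ 424 (mod 427)
3^32 ≡ 424^2 = 179776 ≡ 9 (mod 427)
3^64 ≡ 9^2 = 81 ≡ 81 (mod 427)
3^128 ≡ 81^2 = 6561 ≡ 156 (mod 427)
3^256 ≡ 156^2 = 24336 ≡ 424 (mod 427)
426 = 256 + 128 + 32 + 8 + 2 in binary powers of 2.
So 3^426 ≡ 424 · 156 · 9 · 156 · 9 ≡ 302 (mod 427).
Since 302 ≠ 1, base 3 is a Fermat witness: 427 is composite.

302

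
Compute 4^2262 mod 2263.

1597

4^1 ≡ 4 (mod 2263)
4^2 ≡ 4^2 = 16 ≡ 16 (mod 2263)
4^4 ≡ 16^2 = 256 ≡ 256 (mod 2263)
4^8 ≡ 256^2 = 65536 ≡ 2172 (mod 2263)
4^16 ≡ 2172^2 = 4717584 ≡ 1492 (mod 2263)
4^32 ≡ 1492^2 = 2226064 ≡ 1535 (mod 2263)
4^64 ≡ 1535^2 = 2356225 ≡ 442 (mod 2263)
4^128 ≡ 442^2 = 195364 ≡ 746 (mod 2263)
4^256 ≡ 746^2 = 556516 ≡ 2081 (mod 2263)
4^512 ≡ 2081^2 = 4330561 ≡ 1442 (mod 2263)
4^1024 ≡ 1442^2 = 2079364 ≡ 1930 (mod 2263)
4^2048 ≡ 1930^2 = 3724900 ≡ 2 (mod 2263)
2262 = 2048 + 128 + 64 + 16 + 4 + 2 in binary powers of 2.
So 4^2262 ≡ 2 · 746 · 442 · 1492 · 256 · 16 ≡ 1597 (mod 2263).
Since 1597 ≠ 1, base 4 is a Fermat witness: 2263 is composite.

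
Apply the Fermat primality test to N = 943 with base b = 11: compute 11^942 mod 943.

11^1 ≡ 11 (mod 943)
11^2 ≡ 11^2 = 121 ≡ 121 (mod 943)
11^4 ≡ 121^2 = 14641 ≡ 496 (mod 943)
11^8 ≡ 496^2 = 246016 ≡ 836 (mod 943)
11^16 ≡ 836^2 = 698896 ≡ 133 (mod 943)
11^32 ≡ 133^2 = 17689 ≡ 715 (mod 943)
11^64 ≡ 715^2 = 511225 ≡ 119 (mod 943)
11^128 ≡ 119^2 = 14161 ≡ 16 (mod 943)
11^256 ≡ 16^2 = 256 ≡ 256 (mod 943)
11^512 ≡ 256^2 = 65536 ≡ 469 (mod 943)
942 = 512 + 256 + 128 + 32 + 8 + 4 + 2 in binary powers of 2.
So 11^942 ≡ 469 · 256 · 16 · 715 · 836 · 496 · 121 ≡ 453 (mod 943).
Since 453 ≠ 1, base 11 is a Fermat witness: 943 is composite.

453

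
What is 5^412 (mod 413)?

226

5^1 ≡ 5 (mod 413)
5^2 ≡ 5^2 = 25 ≡ 25 (mod 413)
5^4 ≡ 25^2 = 625 ≡ 212 (mod 413)
5^8 ≡ 212^2 = 44944 ≡ 340 (mod 413)
5^16 ≡ 340^2 = 115600 ≡ 373 (mod 413)
5^32 ≡ 373^2 = 139129 ≡ 361 (mod 413)
5^64 ≡ 361^2 = 130321 ≡ 226 (mod 413)
5^128 ≡ 226^2 = 51076 ≡ 277 (mod 413)
5^256 ≡ 277^2 = 76729 ≡ 324 (mod 413)
412 = 256 + 128 + 16 + 8 + 4 in binary powers of 2.
So 5^412 ≡ 324 · 277 · 373 · 340 · 212 ≡ 226 (mod 413).
Since 226 ≠ 1, base 5 is a Fermat witness: 413 is composite.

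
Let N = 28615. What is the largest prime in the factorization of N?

28615 = 5 · 5723
5723 = 59 · 97
97 is prime.
So 28615 = 5 · 59 · 97; the largest prime factor is 97.

97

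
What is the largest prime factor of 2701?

2701 = 37 · 73
73 is prime.
So 2701 = 37 · 73; the largest prime factor is 73.

73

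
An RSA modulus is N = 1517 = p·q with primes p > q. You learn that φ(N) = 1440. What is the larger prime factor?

φ(n) = (p−1)(q−1) = n − (p+q) + 1, so p + q = 1517 − 1440 + 1 = 78.
p and q are the roots of t² − 78t + 1517 = 0.
Discriminant: 78² − 4·1517 = 6084 − 6068 = 16; √16 = 4.
q = (78 − 4)/2 = 37, p = (78 + 4)/2 = 41.
Check: 37 · 41 = 1517.

41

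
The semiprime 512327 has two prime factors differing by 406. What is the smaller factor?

541

Since p = q + 406, we have 512327 = q(q + 406), so q² + 406q − 512327 = 0.
Discriminant: 406² + 4·512327 = 164836 + 2049308 = 2214144; √2214144 = 1488.
q = (−406 + 1488)/2 = 541, and p = q + 406 = 947.
Check: 541 · 947 = 512327.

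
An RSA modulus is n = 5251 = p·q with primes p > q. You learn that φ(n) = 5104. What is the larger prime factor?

φ(n) = (p−1)(q−1) = n − (p+q) + 1, so p + q = 5251 − 5104 + 1 = 148.
p and q are the roots of t² − 148t + 5251 = 0.
Discriminant: 148² − 4·5251 = 21904 − 21004 = 900; √900 = 30.
q = (148 − 30)/2 = 59, p = (148 + 30)/2 = 89.
Check: 59 · 89 = 5251.

89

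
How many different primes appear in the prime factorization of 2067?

3

2067 = 3 · 689
689 = 13 · 53
2067 = 3 · 13 · 53, which has 3 distinct prime factors.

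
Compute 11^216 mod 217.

11^1 ≡ 11 (mod 217)
11^2 ≡ 11^2 = 121 ≡ 121 (mod 217)
11^4 ≡ 121^2 = 14641 ≡ 102 (mod 217)
11^8 ≡ 102^2 = 10404 ≡ 205 (mod 217)
11^16 ≡ 205^2 = 42025 ≡ 144 (mod 217)
11^32 ≡ 144^2 = 20736 ≡ 121 (mod 217)
11^64 ≡ 121^2 = 14641 ≡ 102 (mod 217)
11^128 ≡ 102^2 = 10404 ≡ 205 (mod 217)
216 = 128 + 64 + 16 + 8 in binary powers of 2.
So 11^216 ≡ 205 · 102 · 144 · 205 ≡ 190 (mod 217).
Since 190 ≠ 1, base 11 is a Fermat witness: 217 is composite.

190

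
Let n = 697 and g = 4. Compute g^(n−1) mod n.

4^1 ≡ 4 (mod 697)
4^2 ≡ 4^2 = 16 ≡ 16 (mod 697)
4^4 ≡ 16^2 = 256 ≡ 256 (mod 697)
4^8 ≡ 256^2 = 65536 ≡ 18 (mod 697)
4^16 ≡ 18^2 = 324 ≡ 324 (mod 697)
4^32 ≡ 324^2 = 104976 ≡ 426 (mod 697)
4^64 ≡ 426^2 = 181476 ≡ 256 (mod 697)
4^128 ≡ 256^2 = 65536 ≡ 18 (mod 697)
4^256 ≡ 18^2 = 324 ≡ 324 (mod 697)
4^512 ≡ 324^2 = 104976 ≡ 426 (mod 697)
696 = 512 + 128 + 32 + 16 + 8 in binary powers of 2.
So 4^696 ≡ 426 · 18 · 426 · 324 · 18 ≡ 324 (mod 697).
Since 324 ≠ 1, base 4 is a Fermat witness: 697 is composite.

324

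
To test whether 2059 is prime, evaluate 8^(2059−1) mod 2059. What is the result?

8^1 ≡ 8 (mod 2059)
8^2 ≡ 8^2 = 64 ≡ 64 (mod 2059)
8^4 ≡ 64^2 = 4096 ≡ 2037 (mod 2059)
8^8 ≡ 2037^2 = 4149369 ≡ 484 (mod 2059)
8^16 ≡ 484^2 = 234256 ≡ 1589 (mod 2059)
8^32 ≡ 1589^2 = 2524921 ≡ 587 (mod 2059)
8^64 ≡ 587^2 = 344569 ≡ 716 (mod 2059)
8^128 ≡ 716^2 = 512656 ≡ 2024 (mod 2059)
8^256 ≡ 2024^2 = 4096576 ≡ 1225 (mod 2059)
8^512 ≡ 1225^2 = 1500625 ≡ 1673 (mod 2059)
8^1024 ≡ 1673^2 = 2798929 ≡ 748 (mod 2059)
8^2048 ≡ 748^2 = 559504 ≡ 1515 (mod 2059)
2058 = 2048 + 8 + 2 in binary powers of 2.
So 8^2058 ≡ 1515 · 484 · 64 ≡ 1971 (mod 2059).
Since 1971 ≠ 1, base 8 is a Fermat witness: 2059 is composite.

1971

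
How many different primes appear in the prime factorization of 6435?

6435 = 3^2 · 715
715 = 5 · 143
143 = 11 · 13
6435 = 3^2 · 5 · 11 · 13, which has 4 distinct prime factors.

4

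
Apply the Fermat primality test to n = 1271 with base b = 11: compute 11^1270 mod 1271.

811

11^1 ≡ 11 (mod 1271)
11^2 ≡ 11^2 = 121 ≡ 121 (mod 1271)
11^4 ≡ 121^2 = 14641 ≡ 660 (mod 1271)
11^8 ≡ 660^2 = 435600 ≡ 918 (mod 1271)
11^16 ≡ 918^2 = 842724 ≡ 51 (mod 1271)
11^32 ≡ 51^2 = 2601 ≡ 59 (mod 1271)
11^64 ≡ 59^2 = 3481 ≡ 939 (mod 1271)
11^128 ≡ 939^2 = 881721 ≡ 918 (mod 1271)
11^256 ≡ 918^2 = 842724 ≡ 51 (mod 1271)
11^512 ≡ 51^2 = 2601 ≡ 59 (mod 1271)
11^1024 ≡ 59^2 = 3481 ≡ 939 (mod 1271)
1270 = 1024 + 128 + 64 + 32 + 16 + 4 + 2 in binary powers of 2.
So 11^1270 ≡ 939 · 918 · 939 · 59 · 51 · 660 · 121 ≡ 811 (mod 1271).
Since 811 ≠ 1, base 11 is a Fermat witness: 1271 is composite.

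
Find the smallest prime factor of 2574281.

2574281 is odd.
Digit sum 29, not divisible by 3.
Ends in 1: not divisible by 5.
7: 2574281 = 7·367754 + 3
11: 2574281 = 11·234025 + 6
13: 2574281 = 13·198021 + 8
17: 2574281 = 17·151428 + 5
19: 2574281 = 19·135488 + 9
23: 2574281 = 23·111925 + 6
29: 2574281 = 29·88768 + 9
31: 2574281 = 31·83041 + 10
37: 2574281 = 37·69575 + 6
41: 2574281 = 41·62787 + 14
43: 2574281 = 43·59867

43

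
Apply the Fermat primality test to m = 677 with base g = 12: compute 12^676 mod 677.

12^1 ≡ 12 (mod 677)
12^2 ≡ 12^2 = 144 ≡ 144 (mod 677)
12^4 ≡ 144^2 = 20736 ≡ 426 (mod 677)
12^8 ≡ 426^2 = 181476 ≡ 40 (mod 677)
12^16 ≡ 40^2 = 1600 ≡ 246 (mod 677)
12^32 ≡ 246^2 = 60516 ≡ 263 (mod 677)
12^64 ≡ 263^2 = 69169 ≡ 115 (mod 677)
12^128 ≡ 115^2 = 13225 ≡ 362 (mod 677)
12^256 ≡ 362^2 = 131044 ≡ 383 (mod 677)
12^512 ≡ 383^2 = 146689 ≡ 457 (mod 677)
676 = 512 + 128 + 32 + 4 in binary powers of 2.
So 12^676 ≡ 457 · 362 · 263 · 426 ≡ 1 (mod 677).
Since the result is 1, base 12 gives no evidence that 677 is composite.

1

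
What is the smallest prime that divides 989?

989 is odd.
Digit sum 26, not divisible by 3.
Ends in 9: not divisible by 5.
7: 989 = 7·141 + 2
11: 989 = 11·89 + 10
13: 989 = 13·76 + 1
17: 989 = 17·58 + 3
19: 989 = 19·52 + 1
23: 989 = 23·43

23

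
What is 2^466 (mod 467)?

2^1 ≡ 2 (mod 467)
2^2 ≡ 2^2 = 4 ≡ 4 (mod 467)
2^4 ≡ 4^2 = 16 ≡ 16 (mod 467)
2^8 ≡ 16^2 = 256 ≡ 256 (mod 467)
2^16 ≡ 256^2 = 65536 ≡ 156 (mod 467)
2^32 ≡ 156^2 = 24336 ≡ 52 (mod 467)
2^64 ≡ 52^2 = 2704 ≡ 369 (mod 467)
2^128 ≡ 369^2 = 136161 ≡ 264 (mod 467)
2^256 ≡ 264^2 = 69696 ≡ 113 (mod 467)
466 = 256 + 128 + 64 + 16 + 2 in binary powers of 2.
So 2^466 ≡ 113 · 264 · 369 · 156 · 4 ≡ 1 (mod 467).
Since the result is 1, base 2 gives no evidence that 467 is composite.

1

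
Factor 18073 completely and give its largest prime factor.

53

18073 = 11 · 1643
1643 = 31 · 53
53 is prime.
So 18073 = 11 · 31 · 53; the largest prime factor is 53.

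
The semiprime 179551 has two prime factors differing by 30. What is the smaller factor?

409

Since p = q + 30, we have 179551 = q(q + 30), so q² + 30q − 179551 = 0.
Discriminant: 30² + 4·179551 = 900 + 718204 = 719104; √719104 = 848.
q = (−30 + 848)/2 = 409, and p = q + 30 = 439.
Check: 409 · 439 = 179551.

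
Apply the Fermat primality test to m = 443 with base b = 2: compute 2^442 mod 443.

1

2^1 ≡ 2 (mod 443)
2^2 ≡ 2^2 = 4 ≡ 4 (mod 443)
2^4 ≡ 4^2 = 16 ≡ 16 (mod 443)
2^8 ≡ 16^2 = 256 ≡ 256 (mod 443)
2^16 ≡ 256^2 = 65536 ≡ 415 (mod 443)
2^32 ≡ 415^2 = 172225 ≡ 341 (mod 443)
2^64 ≡ 341^2 = 116281 ≡ 215 (mod 443)
2^128 ≡ 215^2 = 46225 ≡ 153 (mod 443)
2^256 ≡ 153^2 = 23409 ≡ 373 (mod 443)
442 = 256 + 128 + 32 + 16 + 8 + 2 in binary powers of 2.
So 2^442 ≡ 373 · 153 · 341 · 415 · 256 · 4 ≡ 1 (mod 443).
Since the result is 1, base 2 gives no evidence that 443 is composite.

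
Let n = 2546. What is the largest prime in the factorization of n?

2546 = 2 · 1273
1273 = 19 · 67
67 is prime.
So 2546 = 2 · 19 · 67; the largest prime factor is 67.

67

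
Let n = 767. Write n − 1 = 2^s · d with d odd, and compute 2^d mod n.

767 − 1 = 766 = 2^1 · 383, so d = 383.
2^1 ≡ 2 (mod 767)
2^2 ≡ 2^2 = 4 ≡ 4 (mod 767)
2^4 ≡ 4^2 = 16 ≡ 16 (mod 767)
2^8 ≡ 16^2 = 256 ≡ 256 (mod 767)
2^16 ≡ 256^2 = 65536 ≡ 341 (mod 767)
2^32 ≡ 341^2 = 116281 ≡ 464 (mod 767)
2^64 ≡ 464^2 = 215296 ≡ 536 (mod 767)
2^128 ≡ 536^2 = 287296 ≡ 438 (mod 767)
2^256 ≡ 438^2 = 191844 ≡ 94 (mod 767)
383 = 256 + 64 + 32 + 16 + 8 + 4 + 2 + 1 in binary powers of 2.
So 2^383 ≡ 94 · 536 · 464 · 341 · 256 · 16 · 4 · 2 ≡ 644 (mod 767).
Squaring chain: 644; never reaches −1, so base 2 is a Miller–Rabin witness that 767 is composite.

644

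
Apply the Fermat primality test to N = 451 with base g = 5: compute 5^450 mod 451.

5^1 ≡ 5 (mod 451)
5^2 ≡ 5^2 = 25 ≡ 25 (mod 451)
5^4 ≡ 25^2 = 625 ≡ 174 (mod 451)
5^8 ≡ 174^2 = 30276 ≡ 59 (mod 451)
5^16 ≡ 59^2 = 3481 ≡ 324 (mod 451)
5^32 ≡ 324^2 = 104976 ≡ 344 (mod 451)
5^64 ≡ 344^2 = 118336 ≡ 174 (mod 451)
5^128 ≡ 174^2 = 30276 ≡ 59 (mod 451)
5^256 ≡ 59^2 = 3481 ≡ 324 (mod 451)
450 = 256 + 128 + 64 + 2 in binary powers of 2.
So 5^450 ≡ 324 · 59 · 174 · 25 ≡ 122 (mod 451).
Since 122 ≠ 1, base 5 is a Fermat witness: 451 is composite.

122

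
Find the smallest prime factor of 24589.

24589 is odd.
Digit sum 28, not divisible by 3.
Ends in 9: not divisible by 5.
7: 24589 = 7·3512 + 5
11: 24589 = 11·2235 + 4
13: 24589 = 13·1891 + 6
17: 24589 = 17·1446 + 7
19: 24589 = 19·1294 + 3
23: 24589 = 23·1069 + 2
29: 24589 = 29·847 + 26
31: 24589 = 31·793 + 6
37: 24589 = 37·664 + 21
41: 24589 = 41·599 + 30
43: 24589 = 43·571 + 36
47: 24589 = 47·523 + 8
53: 24589 = 53·463 + 50
59: 24589 = 59·416 + 45
61: 24589 = 61·403 + 6
67: 24589 = 67·367

67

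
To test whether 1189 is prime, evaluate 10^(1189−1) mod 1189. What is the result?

426

10^1 ≡ 10 (mod 1189)
10^2 ≡ 10^2 = 100 ≡ 100 (mod 1189)
10^4 ≡ 100^2 = 10000 ≡ 488 (mod 1189)
10^8 ≡ 488^2 = 238144 ≡ 344 (mod 1189)
10^16 ≡ 344^2 = 118336 ≡ 625 (mod 1189)
10^32 ≡ 625^2 = 390625 ≡ 633 (mod 1189)
10^64 ≡ 633^2 = 400689 ≡ 1185 (mod 1189)
10^128 ≡ 1185^2 = 1404225 ≡ 16 (mod 1189)
10^256 ≡ 16^2 = 256 ≡ 256 (mod 1189)
10^512 ≡ 256^2 = 65536 ≡ 141 (mod 1189)
10^1024 ≡ 141^2 = 19881 ≡ 857 (mod 1189)
1188 = 1024 + 128 + 32 + 4 in binary powers of 2.
So 10^1188 ≡ 857 · 16 · 633 · 488 ≡ 426 (mod 1189).
Since 426 ≠ 1, base 10 is a Fermat witness: 1189 is composite.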